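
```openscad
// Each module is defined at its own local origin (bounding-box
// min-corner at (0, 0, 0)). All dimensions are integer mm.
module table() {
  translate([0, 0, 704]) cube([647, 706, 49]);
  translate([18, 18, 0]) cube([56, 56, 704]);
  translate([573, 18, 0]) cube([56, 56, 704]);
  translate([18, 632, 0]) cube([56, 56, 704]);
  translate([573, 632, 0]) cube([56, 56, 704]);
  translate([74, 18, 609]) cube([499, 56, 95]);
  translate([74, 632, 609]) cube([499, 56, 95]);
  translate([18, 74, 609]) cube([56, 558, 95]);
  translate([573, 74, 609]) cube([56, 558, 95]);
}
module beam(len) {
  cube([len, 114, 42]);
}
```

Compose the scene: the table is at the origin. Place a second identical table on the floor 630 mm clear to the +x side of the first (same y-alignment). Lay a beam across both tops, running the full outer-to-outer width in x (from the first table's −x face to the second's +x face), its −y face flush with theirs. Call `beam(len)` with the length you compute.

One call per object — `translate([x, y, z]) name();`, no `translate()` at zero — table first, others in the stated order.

table();
translate([1277, 0, 0]) table();
translate([0, 0, 753]) beam(1924);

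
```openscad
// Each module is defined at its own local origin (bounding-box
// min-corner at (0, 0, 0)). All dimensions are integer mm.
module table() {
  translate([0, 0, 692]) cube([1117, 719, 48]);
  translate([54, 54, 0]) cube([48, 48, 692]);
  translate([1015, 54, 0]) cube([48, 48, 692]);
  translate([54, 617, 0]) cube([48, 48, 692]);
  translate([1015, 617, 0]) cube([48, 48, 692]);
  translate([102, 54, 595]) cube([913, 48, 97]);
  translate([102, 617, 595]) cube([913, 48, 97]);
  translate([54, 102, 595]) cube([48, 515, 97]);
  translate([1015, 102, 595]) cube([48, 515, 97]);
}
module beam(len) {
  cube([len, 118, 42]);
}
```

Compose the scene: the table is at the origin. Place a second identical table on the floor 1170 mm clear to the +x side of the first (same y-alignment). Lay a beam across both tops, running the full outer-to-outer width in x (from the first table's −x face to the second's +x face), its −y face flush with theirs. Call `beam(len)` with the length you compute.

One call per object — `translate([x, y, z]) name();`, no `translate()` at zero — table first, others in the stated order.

table();
translate([2287, 0, 0]) table();
translate([0, 0, 740]) beam(3404);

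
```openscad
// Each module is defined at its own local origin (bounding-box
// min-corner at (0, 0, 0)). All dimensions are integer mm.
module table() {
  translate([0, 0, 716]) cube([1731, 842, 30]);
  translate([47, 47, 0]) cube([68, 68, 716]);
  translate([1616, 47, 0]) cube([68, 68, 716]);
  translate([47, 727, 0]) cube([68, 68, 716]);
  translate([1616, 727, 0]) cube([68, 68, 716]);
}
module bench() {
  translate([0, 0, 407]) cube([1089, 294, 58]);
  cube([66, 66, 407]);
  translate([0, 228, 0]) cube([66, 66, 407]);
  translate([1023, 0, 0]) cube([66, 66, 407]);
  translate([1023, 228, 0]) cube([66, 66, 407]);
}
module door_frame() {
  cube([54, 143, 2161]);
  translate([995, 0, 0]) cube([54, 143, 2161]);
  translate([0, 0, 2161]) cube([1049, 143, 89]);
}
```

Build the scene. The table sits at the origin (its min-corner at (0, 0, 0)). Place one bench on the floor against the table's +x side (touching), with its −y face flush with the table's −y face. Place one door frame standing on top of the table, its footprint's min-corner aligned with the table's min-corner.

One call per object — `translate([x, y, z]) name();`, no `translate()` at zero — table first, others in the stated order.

table();
translate([1731, 0, 0]) bench();
translate([0, 0, 746]) door_frame();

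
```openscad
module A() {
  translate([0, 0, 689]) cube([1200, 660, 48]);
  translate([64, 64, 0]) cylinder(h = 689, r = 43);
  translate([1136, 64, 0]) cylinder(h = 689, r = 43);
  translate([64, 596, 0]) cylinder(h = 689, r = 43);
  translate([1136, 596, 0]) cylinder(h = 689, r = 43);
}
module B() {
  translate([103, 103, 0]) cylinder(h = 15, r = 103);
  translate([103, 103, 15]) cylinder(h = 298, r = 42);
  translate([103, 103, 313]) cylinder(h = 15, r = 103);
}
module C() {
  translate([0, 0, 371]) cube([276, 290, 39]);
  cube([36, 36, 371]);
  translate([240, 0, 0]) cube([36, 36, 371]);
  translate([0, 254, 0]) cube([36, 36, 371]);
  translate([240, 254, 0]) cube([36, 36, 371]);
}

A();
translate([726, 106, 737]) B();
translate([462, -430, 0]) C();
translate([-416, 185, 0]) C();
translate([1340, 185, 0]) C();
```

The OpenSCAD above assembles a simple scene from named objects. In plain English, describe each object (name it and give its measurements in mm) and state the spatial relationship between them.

A is a table: top 1200 mm (x) × 660 mm (y), 48 mm thick, upper face at z = 737 mm, on four round legs of 86 mm diameter, each leg's bounding box inset 21 mm from the nearest pair of top edges, running from z = 0 to the bottom of the top.

B is a spool: two coaxial disc flanges of radius 103 mm and thickness 15 mm, joined by a core cylinder of radius 42 mm and height 298 mm. The lower flange rests on z = 0 and the three cylinders share a vertical axis.

C is a four-legged stool. The seat is a 276×290×39 mm slab whose top surface is at z = 410 mm; four square legs, each 36×36 mm in cross-section, run from the floor (z = 0) to the underside of the seat, each flush with a corner of the seat.

The spool is on top of the table. Three stools sit around the table at the −y, −x, +x sides.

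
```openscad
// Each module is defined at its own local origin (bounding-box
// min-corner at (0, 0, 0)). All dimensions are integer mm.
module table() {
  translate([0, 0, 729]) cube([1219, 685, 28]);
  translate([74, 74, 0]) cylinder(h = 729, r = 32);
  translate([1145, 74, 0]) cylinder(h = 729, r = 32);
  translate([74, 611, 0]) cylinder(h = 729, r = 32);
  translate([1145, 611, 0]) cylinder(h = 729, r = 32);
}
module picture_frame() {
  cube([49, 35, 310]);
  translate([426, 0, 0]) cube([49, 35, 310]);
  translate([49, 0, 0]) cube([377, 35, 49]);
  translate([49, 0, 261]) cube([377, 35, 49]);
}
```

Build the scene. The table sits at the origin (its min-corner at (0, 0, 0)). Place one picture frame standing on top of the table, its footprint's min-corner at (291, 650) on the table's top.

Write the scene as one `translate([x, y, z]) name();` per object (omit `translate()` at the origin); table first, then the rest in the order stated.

table();
translate([291, 650, 757]) picture_frame();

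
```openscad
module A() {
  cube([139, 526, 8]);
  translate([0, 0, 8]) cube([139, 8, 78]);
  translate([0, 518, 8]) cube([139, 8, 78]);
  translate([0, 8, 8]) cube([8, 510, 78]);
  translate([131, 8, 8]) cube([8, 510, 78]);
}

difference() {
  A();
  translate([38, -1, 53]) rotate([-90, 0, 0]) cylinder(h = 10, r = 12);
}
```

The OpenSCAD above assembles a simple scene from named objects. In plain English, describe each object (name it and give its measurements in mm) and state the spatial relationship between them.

A is an open storage box with external size 139×526×86 mm and wall thickness 8 mm (the base is also 8 mm thick). The base covers the whole footprint; the four walls stand on the base, with the y-facing walls full-width and the x-facing walls fitting between their inner faces.

The open box has a circular hole of radius 12 mm through its front wall, centred at (x = 38, z = 53).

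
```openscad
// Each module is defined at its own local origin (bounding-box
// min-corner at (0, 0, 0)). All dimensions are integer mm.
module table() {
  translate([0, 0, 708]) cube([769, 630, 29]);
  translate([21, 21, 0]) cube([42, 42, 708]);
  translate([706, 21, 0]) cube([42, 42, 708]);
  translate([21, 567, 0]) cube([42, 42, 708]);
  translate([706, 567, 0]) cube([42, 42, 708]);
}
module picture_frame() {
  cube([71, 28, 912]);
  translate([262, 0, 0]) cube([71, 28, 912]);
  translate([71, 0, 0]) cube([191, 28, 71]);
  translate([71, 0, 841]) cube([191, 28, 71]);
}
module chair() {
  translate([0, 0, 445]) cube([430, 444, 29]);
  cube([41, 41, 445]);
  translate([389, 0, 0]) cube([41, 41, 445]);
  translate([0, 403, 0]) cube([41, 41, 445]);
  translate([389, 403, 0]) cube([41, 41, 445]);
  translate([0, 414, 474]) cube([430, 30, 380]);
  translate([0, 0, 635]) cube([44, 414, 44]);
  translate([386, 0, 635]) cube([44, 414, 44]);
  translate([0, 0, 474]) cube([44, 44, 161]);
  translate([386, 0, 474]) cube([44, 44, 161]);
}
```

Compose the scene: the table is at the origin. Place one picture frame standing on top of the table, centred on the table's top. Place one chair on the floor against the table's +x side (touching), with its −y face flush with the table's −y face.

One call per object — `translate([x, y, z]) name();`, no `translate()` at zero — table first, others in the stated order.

table();
translate([218, 301, 737]) picture_frame();
translate([769, 0, 0]) chair();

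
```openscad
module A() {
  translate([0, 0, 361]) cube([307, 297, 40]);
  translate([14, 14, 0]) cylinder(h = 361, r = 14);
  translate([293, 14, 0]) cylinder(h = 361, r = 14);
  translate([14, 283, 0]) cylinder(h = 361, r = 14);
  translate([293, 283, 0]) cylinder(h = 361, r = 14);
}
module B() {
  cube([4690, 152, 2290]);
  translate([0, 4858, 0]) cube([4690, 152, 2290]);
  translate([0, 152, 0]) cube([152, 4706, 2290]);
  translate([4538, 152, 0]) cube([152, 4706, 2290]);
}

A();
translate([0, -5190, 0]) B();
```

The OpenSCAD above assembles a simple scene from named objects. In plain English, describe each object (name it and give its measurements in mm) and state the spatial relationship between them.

A is a four-legged stool. The seat is a 307×297×40 mm slab whose top surface is at z = 401 mm; four round legs, each 28 mm in diameter, run from the floor (z = 0) to the underside of the seat, each leg's axis is inset half a diameter from the nearest pair of seat edges (so the leg's bounding box is flush with the corner).

B is the wall frame of a small rectangular building: four walls, each 2290 mm tall and 152 mm thick, enclosing a footprint 4690 mm (x) by 5010 mm (y) outside-to-outside, with no floor or roof. The front and back walls (the −y and +y sides) span the full width; the two side walls fit between them.

The house frame is on the floor beside the stool on its −y side.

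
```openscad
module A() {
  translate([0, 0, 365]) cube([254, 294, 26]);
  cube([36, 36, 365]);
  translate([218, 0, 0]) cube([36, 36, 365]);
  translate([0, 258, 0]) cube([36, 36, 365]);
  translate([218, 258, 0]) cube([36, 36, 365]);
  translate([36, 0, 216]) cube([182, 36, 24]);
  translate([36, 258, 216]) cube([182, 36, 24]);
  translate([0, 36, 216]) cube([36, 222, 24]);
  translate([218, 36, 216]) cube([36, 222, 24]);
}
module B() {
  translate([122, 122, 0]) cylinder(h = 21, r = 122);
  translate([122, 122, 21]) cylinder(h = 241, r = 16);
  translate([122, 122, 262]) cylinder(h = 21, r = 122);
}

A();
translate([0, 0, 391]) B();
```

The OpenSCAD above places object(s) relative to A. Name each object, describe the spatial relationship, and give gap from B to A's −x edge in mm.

The spool's min-x is at 0; the stool's min-x is 0; gap = 0 mm.

A is a stool. B is a spool. The spool is on top of the stool. The gap from the spool to the stool's −x edge is 0 mm.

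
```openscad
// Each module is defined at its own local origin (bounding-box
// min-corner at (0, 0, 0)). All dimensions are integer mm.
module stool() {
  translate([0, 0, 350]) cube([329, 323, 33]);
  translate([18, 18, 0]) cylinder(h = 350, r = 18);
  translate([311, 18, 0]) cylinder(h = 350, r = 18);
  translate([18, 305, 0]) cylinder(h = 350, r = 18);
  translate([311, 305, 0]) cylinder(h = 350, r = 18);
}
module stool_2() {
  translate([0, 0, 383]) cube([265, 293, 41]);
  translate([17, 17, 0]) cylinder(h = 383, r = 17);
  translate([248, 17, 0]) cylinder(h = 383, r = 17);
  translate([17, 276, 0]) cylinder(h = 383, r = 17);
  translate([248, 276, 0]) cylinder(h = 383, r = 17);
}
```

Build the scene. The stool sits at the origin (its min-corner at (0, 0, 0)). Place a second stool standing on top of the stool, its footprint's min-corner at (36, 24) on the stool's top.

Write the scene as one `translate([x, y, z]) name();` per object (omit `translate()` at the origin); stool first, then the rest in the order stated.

stool();
translate([36, 24, 383]) stool_2();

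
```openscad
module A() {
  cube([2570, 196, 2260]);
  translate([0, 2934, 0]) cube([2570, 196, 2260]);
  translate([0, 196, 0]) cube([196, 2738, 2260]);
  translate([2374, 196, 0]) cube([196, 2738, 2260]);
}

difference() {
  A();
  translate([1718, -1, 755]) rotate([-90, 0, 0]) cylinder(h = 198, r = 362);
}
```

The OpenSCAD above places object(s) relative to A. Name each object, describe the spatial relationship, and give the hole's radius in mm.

A is a house frame. The house frame has a circular hole through its front wall. The hole's radius is 362 mm.

The subtracted cylinder has r = 362 mm.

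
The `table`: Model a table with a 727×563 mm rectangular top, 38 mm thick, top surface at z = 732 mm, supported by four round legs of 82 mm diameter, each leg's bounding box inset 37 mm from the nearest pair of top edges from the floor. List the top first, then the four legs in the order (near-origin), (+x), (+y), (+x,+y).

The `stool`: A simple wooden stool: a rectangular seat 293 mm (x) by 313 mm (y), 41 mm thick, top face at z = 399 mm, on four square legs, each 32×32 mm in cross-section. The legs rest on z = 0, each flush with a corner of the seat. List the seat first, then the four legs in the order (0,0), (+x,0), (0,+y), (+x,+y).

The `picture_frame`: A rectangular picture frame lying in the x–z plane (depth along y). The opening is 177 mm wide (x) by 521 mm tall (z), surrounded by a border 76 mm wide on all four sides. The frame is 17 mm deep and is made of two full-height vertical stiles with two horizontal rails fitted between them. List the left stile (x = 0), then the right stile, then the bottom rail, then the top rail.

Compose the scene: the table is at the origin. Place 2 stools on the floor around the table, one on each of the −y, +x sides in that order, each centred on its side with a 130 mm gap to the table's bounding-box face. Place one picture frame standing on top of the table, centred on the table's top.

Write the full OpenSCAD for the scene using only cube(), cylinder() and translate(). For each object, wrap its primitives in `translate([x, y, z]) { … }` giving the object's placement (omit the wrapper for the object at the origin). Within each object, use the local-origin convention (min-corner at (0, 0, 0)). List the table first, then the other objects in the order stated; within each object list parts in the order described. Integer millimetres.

translate([0, 0, 694]) cube([727, 563, 38]);
translate([78, 78, 0]) cylinder(h = 694, r = 41);
translate([649, 78, 0]) cylinder(h = 694, r = 41);
translate([78, 485, 0]) cylinder(h = 694, r = 41);
translate([649, 485, 0]) cylinder(h = 694, r = 41);
translate([217, -443, 0]) {
  translate([0, 0, 358]) cube([293, 313, 41]);
  cube([32, 32, 358]);
  translate([261, 0, 0]) cube([32, 32, 358]);
  translate([0, 281, 0]) cube([32, 32, 358]);
  translate([261, 281, 0]) cube([32, 32, 358]);
}
translate([857, 125, 0]) {
  translate([0, 0, 358]) cube([293, 313, 41]);
  cube([32, 32, 358]);
  translate([261, 0, 0]) cube([32, 32, 358]);
  translate([0, 281, 0]) cube([32, 32, 358]);
  translate([261, 281, 0]) cube([32, 32, 358]);
}
translate([199, 273, 732]) {
  cube([76, 17, 673]);
  translate([253, 0, 0]) cube([76, 17, 673]);
  translate([76, 0, 0]) cube([177, 17, 76]);
  translate([76, 0, 597]) cube([177, 17, 76]);
}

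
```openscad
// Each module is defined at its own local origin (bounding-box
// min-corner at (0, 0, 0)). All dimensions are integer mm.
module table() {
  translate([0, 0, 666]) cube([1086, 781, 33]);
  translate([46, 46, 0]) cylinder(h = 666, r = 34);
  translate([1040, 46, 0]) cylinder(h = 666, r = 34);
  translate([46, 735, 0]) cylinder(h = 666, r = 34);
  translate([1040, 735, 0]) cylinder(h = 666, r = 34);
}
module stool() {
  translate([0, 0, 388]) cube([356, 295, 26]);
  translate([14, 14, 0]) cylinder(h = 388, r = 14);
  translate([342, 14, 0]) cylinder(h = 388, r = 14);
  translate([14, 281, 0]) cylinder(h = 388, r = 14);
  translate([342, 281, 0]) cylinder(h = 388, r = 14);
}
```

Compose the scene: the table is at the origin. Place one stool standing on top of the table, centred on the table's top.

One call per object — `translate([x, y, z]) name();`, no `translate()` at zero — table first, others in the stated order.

table();
translate([365, 243, 699]) stool();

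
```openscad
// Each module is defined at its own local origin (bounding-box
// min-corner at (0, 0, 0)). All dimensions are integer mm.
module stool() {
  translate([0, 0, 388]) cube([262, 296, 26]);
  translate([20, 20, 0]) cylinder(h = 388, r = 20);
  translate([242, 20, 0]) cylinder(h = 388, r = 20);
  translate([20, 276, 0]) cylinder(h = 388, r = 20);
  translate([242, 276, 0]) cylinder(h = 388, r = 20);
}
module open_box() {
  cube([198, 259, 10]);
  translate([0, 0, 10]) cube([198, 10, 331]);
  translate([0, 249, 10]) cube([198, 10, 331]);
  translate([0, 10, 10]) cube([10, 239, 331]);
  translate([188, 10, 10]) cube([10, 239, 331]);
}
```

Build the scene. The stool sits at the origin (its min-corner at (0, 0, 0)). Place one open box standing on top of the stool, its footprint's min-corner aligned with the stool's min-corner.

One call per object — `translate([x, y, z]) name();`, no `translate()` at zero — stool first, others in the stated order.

stool();
translate([0, 0, 414]) open_box();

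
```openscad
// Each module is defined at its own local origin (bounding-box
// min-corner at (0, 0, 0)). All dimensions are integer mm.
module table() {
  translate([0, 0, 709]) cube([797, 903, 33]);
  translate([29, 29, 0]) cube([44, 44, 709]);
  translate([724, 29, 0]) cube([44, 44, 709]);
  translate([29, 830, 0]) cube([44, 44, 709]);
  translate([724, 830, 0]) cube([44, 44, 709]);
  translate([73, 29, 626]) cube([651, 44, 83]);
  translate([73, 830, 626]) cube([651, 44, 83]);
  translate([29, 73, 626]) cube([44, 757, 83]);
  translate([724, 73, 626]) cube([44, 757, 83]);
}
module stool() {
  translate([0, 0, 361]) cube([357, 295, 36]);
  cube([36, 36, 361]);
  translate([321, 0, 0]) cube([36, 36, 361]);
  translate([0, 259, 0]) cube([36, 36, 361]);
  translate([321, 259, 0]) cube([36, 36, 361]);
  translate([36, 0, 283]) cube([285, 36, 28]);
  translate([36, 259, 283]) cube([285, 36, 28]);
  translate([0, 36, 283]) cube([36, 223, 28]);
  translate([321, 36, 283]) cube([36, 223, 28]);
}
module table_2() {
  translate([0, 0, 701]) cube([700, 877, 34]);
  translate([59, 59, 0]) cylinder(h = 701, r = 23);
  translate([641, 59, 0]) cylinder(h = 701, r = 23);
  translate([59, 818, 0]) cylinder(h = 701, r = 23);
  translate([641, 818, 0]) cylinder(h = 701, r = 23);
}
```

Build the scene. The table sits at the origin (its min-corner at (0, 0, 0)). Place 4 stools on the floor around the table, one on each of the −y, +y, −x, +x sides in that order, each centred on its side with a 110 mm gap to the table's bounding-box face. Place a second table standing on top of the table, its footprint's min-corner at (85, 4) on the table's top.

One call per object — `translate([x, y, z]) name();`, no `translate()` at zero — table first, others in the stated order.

table();
translate([220, -405, 0]) stool();
translate([220, 1013, 0]) stool();
translate([-467, 304, 0]) stool();
translate([907, 304, 0]) stool();
translate([85, 4, 742]) table_2();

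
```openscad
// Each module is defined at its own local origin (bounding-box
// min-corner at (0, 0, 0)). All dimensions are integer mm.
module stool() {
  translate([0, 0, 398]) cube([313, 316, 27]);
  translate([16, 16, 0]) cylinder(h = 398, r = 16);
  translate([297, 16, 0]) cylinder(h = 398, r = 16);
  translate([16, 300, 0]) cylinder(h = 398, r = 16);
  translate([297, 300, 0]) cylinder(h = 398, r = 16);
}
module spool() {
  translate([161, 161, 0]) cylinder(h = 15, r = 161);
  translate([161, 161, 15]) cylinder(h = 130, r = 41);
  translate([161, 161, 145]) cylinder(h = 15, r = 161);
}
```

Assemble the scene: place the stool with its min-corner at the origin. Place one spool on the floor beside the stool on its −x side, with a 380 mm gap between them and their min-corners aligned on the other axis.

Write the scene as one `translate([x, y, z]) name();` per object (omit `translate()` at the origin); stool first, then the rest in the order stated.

stool();
translate([-702, 0, 0]) spool();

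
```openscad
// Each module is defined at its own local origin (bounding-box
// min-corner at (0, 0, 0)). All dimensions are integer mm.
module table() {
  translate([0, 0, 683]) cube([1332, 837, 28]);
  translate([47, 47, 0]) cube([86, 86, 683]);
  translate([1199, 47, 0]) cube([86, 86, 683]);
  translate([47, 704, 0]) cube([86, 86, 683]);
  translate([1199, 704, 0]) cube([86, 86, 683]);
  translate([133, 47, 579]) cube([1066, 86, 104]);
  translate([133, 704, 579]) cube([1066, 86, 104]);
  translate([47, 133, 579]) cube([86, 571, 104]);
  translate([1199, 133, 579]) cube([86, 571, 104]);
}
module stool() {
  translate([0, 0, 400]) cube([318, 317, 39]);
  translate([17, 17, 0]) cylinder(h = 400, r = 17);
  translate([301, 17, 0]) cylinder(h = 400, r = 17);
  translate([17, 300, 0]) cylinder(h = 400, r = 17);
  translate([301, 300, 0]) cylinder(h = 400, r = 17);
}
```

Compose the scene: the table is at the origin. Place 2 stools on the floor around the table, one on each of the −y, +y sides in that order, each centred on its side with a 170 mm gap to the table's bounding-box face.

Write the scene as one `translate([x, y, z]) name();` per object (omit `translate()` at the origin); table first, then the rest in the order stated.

table();
translate([507, -487, 0]) stool();
translate([507, 1007, 0]) stool();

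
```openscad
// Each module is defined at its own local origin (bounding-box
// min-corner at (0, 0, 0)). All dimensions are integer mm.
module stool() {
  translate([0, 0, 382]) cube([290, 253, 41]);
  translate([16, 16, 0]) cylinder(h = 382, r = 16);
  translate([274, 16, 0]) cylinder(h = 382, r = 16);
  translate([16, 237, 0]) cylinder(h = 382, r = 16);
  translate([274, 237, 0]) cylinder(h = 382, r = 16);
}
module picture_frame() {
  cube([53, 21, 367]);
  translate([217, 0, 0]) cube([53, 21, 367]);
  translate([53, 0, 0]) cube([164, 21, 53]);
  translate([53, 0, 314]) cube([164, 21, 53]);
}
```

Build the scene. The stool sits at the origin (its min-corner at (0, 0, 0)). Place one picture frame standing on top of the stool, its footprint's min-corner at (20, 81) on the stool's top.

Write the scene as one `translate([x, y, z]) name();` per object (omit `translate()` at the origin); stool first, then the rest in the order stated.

stool();
translate([20, 81, 423]) picture_frame();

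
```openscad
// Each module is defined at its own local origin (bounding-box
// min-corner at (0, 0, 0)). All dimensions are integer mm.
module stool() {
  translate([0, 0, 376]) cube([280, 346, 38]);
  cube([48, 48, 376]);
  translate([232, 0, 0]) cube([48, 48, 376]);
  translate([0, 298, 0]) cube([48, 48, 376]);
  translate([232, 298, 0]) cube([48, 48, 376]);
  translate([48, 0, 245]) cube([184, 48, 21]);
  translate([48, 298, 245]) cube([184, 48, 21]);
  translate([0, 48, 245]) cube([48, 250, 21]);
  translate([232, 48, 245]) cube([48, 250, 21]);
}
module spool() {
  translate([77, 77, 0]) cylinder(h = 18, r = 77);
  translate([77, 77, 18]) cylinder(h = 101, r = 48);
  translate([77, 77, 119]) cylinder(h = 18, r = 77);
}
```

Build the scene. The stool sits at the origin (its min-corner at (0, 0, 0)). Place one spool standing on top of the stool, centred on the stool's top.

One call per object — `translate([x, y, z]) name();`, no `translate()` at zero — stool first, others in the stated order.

stool();
translate([63, 96, 414]) spool();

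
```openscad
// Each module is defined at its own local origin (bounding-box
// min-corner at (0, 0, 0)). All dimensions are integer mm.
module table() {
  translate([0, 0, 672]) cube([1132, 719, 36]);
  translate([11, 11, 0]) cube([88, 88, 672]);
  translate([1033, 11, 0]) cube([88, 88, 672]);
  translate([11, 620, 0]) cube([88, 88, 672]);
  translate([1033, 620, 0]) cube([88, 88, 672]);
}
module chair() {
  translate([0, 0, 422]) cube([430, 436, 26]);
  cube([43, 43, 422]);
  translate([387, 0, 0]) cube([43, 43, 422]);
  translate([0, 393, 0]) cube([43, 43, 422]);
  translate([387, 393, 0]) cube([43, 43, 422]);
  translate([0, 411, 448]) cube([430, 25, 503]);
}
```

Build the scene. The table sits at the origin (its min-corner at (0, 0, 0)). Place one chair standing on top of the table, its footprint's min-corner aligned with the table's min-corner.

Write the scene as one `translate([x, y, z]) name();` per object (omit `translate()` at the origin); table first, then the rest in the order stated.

table();
translate([0, 0, 708]) chair();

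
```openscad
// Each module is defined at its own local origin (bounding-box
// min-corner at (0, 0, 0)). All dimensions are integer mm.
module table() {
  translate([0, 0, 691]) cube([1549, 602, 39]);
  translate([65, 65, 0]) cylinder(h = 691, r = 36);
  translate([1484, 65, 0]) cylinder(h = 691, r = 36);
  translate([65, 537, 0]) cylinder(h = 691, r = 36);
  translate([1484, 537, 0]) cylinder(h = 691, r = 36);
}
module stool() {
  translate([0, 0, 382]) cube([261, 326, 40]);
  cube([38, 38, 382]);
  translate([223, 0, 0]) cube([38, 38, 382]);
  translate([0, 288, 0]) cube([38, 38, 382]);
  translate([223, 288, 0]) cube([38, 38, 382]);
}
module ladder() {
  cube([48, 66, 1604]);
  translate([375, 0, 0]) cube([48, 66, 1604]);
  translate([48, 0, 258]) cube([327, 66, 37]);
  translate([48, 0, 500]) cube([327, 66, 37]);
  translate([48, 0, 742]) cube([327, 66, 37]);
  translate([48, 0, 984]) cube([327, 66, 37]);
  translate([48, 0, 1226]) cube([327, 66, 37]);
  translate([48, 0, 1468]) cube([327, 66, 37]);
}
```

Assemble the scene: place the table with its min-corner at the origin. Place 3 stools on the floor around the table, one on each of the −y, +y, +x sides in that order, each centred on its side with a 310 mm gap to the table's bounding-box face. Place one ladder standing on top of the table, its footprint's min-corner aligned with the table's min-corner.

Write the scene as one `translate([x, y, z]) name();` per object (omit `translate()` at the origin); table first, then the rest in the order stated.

table();
translate([644, -636, 0]) stool();
translate([644, 912, 0]) stool();
translate([1859, 138, 0]) stool();
translate([0, 0, 730]) ladder();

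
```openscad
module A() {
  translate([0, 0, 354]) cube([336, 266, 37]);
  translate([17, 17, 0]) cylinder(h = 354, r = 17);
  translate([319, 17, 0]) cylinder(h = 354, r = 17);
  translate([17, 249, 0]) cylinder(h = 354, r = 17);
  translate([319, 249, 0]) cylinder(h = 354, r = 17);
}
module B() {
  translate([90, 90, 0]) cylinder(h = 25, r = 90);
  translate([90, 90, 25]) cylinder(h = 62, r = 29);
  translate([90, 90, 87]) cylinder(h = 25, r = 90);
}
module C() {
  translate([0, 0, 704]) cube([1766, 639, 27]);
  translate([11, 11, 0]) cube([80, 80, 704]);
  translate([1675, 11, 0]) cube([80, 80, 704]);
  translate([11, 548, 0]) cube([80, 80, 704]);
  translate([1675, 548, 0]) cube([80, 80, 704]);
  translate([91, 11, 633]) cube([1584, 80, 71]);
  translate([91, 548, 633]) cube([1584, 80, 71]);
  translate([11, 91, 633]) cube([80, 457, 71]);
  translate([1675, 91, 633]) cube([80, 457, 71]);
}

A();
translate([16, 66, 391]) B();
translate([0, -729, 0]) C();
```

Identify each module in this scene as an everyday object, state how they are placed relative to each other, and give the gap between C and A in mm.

The table's nearest face is 90 mm from the stool's −y face.

A is a stool. B is a spool. C is a table. The spool is on top of the stool. The table is on the floor beside the stool on its −y side. The gap between the table and the stool is 90 mm.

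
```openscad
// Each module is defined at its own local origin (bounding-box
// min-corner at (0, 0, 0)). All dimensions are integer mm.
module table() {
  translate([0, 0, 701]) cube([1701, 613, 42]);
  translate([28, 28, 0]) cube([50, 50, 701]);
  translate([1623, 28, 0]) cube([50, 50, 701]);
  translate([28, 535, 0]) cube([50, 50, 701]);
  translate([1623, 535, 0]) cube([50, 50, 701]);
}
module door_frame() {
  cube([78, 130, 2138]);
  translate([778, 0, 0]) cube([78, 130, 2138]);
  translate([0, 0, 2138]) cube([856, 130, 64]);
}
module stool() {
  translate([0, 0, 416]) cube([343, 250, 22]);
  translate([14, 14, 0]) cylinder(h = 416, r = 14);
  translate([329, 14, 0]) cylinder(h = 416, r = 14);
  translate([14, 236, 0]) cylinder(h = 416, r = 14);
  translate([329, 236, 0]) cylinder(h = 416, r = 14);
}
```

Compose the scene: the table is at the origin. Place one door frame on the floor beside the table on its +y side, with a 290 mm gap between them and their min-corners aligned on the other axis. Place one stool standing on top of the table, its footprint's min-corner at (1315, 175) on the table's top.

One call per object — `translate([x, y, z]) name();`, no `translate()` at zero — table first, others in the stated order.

table();
translate([0, 903, 0]) door_frame();
translate([1315, 175, 743]) stool();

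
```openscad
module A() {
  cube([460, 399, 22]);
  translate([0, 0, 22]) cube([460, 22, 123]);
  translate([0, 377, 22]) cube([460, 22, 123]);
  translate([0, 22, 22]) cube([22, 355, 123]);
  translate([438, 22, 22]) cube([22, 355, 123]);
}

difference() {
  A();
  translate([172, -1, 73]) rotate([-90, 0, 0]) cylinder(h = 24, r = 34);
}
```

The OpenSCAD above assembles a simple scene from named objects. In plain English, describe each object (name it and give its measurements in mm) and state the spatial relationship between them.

A is an open-topped rectangular box: outside dimensions 460×399×145 mm, with a uniform wall and base thickness of 22 mm. The base is a full 460×399 slab on the floor; four walls sit on top of the base. The front and back walls (the −y and +y sides) span the full width; the two side walls fit between them.

The open box has a circular hole of radius 34 mm through its front wall, centred at (x = 172, z = 73).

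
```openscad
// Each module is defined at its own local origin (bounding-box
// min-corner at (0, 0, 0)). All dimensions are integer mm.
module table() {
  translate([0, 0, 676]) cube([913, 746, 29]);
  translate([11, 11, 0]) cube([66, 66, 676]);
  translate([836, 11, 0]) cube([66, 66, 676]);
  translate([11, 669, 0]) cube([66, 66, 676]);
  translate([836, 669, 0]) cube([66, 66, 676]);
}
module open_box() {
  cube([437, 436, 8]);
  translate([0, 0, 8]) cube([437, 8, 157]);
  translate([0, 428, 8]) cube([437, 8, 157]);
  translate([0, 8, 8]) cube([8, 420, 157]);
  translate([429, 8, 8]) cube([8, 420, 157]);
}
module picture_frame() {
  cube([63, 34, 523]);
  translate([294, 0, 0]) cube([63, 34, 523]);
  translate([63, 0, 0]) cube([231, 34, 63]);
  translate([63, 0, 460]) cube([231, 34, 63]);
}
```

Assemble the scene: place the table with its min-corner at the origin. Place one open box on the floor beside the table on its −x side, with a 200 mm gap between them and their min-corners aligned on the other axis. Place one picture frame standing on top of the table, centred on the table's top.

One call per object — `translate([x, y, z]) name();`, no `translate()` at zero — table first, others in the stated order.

table();
translate([-637, 0, 0]) open_box();
translate([278, 356, 705]) picture_frame();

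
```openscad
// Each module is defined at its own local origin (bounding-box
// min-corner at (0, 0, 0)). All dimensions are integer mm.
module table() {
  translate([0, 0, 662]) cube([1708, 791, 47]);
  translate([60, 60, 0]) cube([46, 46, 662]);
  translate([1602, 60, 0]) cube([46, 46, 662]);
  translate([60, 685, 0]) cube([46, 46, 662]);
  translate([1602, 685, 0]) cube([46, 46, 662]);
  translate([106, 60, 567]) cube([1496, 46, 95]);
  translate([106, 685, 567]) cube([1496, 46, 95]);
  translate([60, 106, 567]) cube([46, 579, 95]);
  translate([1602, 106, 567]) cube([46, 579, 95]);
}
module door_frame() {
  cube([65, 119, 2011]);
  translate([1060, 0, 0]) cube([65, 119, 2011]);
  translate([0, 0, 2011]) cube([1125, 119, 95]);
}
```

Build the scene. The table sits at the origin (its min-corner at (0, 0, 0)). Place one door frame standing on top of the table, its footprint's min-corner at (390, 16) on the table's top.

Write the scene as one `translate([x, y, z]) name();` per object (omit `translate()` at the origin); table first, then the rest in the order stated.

table();
translate([390, 16, 709]) door_frame();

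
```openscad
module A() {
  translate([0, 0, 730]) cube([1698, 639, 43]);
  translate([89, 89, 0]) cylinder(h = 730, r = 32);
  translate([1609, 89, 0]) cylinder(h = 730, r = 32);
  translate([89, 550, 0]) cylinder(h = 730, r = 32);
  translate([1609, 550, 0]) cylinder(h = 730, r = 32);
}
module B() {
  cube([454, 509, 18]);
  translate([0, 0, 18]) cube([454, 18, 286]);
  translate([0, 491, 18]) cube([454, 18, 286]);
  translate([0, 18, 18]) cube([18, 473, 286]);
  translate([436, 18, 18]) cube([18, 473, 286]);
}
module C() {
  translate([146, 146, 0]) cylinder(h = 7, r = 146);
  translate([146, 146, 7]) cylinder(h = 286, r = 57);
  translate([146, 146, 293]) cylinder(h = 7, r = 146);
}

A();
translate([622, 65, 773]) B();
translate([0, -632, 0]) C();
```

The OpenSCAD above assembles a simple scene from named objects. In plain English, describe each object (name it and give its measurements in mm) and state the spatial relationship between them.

A is a rectangular dining table. The top is 1698×639×43 mm with its upper surface at z = 773 mm. It stands on four round legs of 64 mm diameter, each leg's bounding box inset 57 mm from the nearest pair of top edges, running from the floor to the underside of the top.

B is an open storage box with external size 454×509×304 mm and wall thickness 18 mm (the base is also 18 mm thick). The base covers the whole footprint; the four walls stand on the base, with the y-facing walls full-width and the x-facing walls fitting between their inner faces.

C is a spool: two coaxial disc flanges of radius 146 mm and thickness 7 mm, joined by a core cylinder of radius 57 mm and height 286 mm. The lower flange rests on z = 0 and the three cylinders share a vertical axis.

The open box is on top of the table, centred. The spool is on the floor beside the table on its −y side.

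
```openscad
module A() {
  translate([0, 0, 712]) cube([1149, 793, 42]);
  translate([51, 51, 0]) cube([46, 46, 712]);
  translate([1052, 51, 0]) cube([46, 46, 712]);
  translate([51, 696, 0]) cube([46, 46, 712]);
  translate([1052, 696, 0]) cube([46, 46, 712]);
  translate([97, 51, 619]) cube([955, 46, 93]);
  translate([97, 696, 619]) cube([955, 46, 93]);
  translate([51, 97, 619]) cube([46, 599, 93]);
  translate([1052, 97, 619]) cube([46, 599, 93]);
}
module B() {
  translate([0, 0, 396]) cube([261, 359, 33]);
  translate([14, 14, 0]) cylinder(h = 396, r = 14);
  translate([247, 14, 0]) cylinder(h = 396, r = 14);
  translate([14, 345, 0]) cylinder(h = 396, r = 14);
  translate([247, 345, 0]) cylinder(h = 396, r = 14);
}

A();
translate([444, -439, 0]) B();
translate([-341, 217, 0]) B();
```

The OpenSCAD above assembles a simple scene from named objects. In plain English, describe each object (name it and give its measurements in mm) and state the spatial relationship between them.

A is a table with a 1149×793 mm rectangular top, 42 mm thick, top surface at z = 754 mm, supported by four 46×46 mm square legs, each inset 51 mm from the nearest pair of top edges, running from the floor. Four apron rails, 46 mm thick and 93 mm tall, run between adjacent legs with their top edges flush with the underside of the top and their outer faces flush with the legs' outer faces.

B is a simple wooden stool: a rectangular seat 261 mm (x) by 359 mm (y), 33 mm thick, top face at z = 429 mm, on four round legs, each 28 mm in diameter. The legs rest on z = 0, each leg's axis is inset half a diameter from the nearest pair of seat edges (so the leg's bounding box is flush with the corner).

Two stools sit around the table at the −y, −x sides.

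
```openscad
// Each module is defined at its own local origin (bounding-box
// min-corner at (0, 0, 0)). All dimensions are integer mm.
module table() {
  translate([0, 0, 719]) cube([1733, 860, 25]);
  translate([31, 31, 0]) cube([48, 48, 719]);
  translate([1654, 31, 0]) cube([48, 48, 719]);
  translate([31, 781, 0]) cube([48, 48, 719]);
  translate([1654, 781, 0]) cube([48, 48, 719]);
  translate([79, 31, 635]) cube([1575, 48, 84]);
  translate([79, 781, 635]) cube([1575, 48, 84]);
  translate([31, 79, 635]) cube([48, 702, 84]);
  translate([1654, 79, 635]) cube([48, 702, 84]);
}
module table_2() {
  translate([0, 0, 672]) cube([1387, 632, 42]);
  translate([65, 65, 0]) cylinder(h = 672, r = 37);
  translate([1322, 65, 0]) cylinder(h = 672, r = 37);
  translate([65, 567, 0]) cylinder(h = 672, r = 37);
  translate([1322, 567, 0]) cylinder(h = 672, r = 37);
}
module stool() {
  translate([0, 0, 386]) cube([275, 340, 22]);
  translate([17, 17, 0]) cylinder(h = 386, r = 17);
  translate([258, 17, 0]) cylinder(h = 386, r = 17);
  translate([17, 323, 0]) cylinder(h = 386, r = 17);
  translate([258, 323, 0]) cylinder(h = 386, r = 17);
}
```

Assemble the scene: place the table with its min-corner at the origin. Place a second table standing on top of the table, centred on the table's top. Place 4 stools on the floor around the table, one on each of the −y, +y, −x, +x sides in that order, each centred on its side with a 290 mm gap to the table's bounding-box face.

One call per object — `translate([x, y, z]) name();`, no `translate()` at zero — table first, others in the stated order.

table();
translate([173, 114, 744]) table_2();
translate([729, -630, 0]) stool();
translate([729, 1150, 0]) stool();
translate([-565, 260, 0]) stool();
translate([2023, 260, 0]) stool();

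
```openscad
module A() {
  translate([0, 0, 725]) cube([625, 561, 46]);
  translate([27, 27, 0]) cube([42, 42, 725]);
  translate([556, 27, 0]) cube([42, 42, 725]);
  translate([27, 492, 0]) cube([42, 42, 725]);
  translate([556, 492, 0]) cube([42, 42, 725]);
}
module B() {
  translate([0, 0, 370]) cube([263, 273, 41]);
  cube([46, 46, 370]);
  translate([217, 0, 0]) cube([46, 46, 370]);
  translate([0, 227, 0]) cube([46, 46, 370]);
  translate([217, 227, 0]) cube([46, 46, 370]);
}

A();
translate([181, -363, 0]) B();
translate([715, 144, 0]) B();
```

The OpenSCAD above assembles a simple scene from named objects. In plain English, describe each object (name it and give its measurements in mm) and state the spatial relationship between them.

A is a table with a 625×561 mm rectangular top, 46 mm thick, top surface at z = 771 mm, supported by four 42×42 mm square legs, each inset 27 mm from the nearest pair of top edges, running from the floor.

B is a simple wooden stool: a rectangular seat 263 mm (x) by 273 mm (y), 41 mm thick, top face at z = 411 mm, on four square legs, each 46×46 mm in cross-section. The legs rest on z = 0, each flush with a corner of the seat.

Two stools sit around the table at the −y, +x sides.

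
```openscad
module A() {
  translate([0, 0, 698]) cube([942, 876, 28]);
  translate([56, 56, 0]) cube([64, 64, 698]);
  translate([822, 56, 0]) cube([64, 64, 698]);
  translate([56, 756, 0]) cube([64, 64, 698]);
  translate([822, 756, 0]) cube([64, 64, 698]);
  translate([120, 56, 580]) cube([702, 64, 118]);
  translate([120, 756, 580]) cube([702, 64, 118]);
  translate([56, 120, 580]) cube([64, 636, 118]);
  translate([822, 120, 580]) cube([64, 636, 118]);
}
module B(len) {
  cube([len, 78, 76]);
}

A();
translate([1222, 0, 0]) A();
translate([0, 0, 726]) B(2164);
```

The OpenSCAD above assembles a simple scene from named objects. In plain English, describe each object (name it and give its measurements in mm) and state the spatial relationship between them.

A is a table: top 942 mm (x) × 876 mm (y), 28 mm thick, upper face at z = 726 mm, on four 64×64 mm square legs, each inset 56 mm from the nearest pair of top edges, running from z = 0 to the bottom of the top. Four apron rails, 64 mm thick and 118 mm tall, run between adjacent legs with their top edges flush with the underside of the top and their outer faces flush with the legs' outer faces.

B is a rectangular beam 2164 mm long (x), 78 mm deep (y), 76 mm thick (z).

The beam spans the tops of two tables placed 280 mm apart, resting at z = 726 mm.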